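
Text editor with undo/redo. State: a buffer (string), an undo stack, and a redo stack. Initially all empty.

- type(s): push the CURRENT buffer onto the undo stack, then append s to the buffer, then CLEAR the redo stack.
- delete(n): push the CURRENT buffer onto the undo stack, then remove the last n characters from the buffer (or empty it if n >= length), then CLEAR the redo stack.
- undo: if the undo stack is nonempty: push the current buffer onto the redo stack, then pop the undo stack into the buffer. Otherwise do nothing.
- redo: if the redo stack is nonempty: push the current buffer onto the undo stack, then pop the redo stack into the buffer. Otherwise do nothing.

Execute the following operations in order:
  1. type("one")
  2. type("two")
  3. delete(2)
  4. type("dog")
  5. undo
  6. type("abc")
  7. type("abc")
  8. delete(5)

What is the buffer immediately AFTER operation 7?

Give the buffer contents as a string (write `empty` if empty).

Answer: onetabcabc

Derivation:
After op 1 (type): buf='one' undo_depth=1 redo_depth=0
After op 2 (type): buf='onetwo' undo_depth=2 redo_depth=0
After op 3 (delete): buf='onet' undo_depth=3 redo_depth=0
After op 4 (type): buf='onetdog' undo_depth=4 redo_depth=0
After op 5 (undo): buf='onet' undo_depth=3 redo_depth=1
After op 6 (type): buf='onetabc' undo_depth=4 redo_depth=0
After op 7 (type): buf='onetabcabc' undo_depth=5 redo_depth=0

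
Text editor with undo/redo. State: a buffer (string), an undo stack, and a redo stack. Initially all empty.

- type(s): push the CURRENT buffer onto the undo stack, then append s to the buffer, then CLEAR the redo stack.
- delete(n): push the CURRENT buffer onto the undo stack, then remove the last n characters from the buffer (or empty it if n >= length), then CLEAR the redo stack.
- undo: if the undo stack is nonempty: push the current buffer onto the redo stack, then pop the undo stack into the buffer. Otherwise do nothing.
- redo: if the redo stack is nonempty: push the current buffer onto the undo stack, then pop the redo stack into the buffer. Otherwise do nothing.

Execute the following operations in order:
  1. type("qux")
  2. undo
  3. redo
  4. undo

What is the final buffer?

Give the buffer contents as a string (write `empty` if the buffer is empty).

Answer: empty

Derivation:
After op 1 (type): buf='qux' undo_depth=1 redo_depth=0
After op 2 (undo): buf='(empty)' undo_depth=0 redo_depth=1
After op 3 (redo): buf='qux' undo_depth=1 redo_depth=0
After op 4 (undo): buf='(empty)' undo_depth=0 redo_depth=1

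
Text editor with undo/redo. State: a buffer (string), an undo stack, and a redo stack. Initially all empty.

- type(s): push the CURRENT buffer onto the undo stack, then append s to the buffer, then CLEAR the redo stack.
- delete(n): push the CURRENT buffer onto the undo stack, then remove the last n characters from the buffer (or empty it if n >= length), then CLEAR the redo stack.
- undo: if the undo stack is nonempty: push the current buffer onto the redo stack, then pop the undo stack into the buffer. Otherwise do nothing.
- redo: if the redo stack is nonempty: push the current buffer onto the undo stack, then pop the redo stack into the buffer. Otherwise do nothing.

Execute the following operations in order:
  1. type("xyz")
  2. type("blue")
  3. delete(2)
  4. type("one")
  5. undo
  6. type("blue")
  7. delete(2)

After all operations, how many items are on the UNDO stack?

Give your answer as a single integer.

Answer: 5

Derivation:
After op 1 (type): buf='xyz' undo_depth=1 redo_depth=0
After op 2 (type): buf='xyzblue' undo_depth=2 redo_depth=0
After op 3 (delete): buf='xyzbl' undo_depth=3 redo_depth=0
After op 4 (type): buf='xyzblone' undo_depth=4 redo_depth=0
After op 5 (undo): buf='xyzbl' undo_depth=3 redo_depth=1
After op 6 (type): buf='xyzblblue' undo_depth=4 redo_depth=0
After op 7 (delete): buf='xyzblbl' undo_depth=5 redo_depth=0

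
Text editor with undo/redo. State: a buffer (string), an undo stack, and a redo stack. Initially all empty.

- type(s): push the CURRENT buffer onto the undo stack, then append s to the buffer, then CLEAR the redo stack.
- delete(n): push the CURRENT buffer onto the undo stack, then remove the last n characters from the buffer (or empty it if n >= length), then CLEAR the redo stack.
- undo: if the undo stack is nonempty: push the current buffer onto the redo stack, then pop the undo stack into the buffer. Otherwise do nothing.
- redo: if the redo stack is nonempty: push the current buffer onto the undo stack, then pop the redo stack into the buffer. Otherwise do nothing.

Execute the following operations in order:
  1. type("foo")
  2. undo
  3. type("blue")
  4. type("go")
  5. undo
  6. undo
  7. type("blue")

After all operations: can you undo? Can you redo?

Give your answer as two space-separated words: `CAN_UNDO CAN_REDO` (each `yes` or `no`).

After op 1 (type): buf='foo' undo_depth=1 redo_depth=0
After op 2 (undo): buf='(empty)' undo_depth=0 redo_depth=1
After op 3 (type): buf='blue' undo_depth=1 redo_depth=0
After op 4 (type): buf='bluego' undo_depth=2 redo_depth=0
After op 5 (undo): buf='blue' undo_depth=1 redo_depth=1
After op 6 (undo): buf='(empty)' undo_depth=0 redo_depth=2
After op 7 (type): buf='blue' undo_depth=1 redo_depth=0

Answer: yes no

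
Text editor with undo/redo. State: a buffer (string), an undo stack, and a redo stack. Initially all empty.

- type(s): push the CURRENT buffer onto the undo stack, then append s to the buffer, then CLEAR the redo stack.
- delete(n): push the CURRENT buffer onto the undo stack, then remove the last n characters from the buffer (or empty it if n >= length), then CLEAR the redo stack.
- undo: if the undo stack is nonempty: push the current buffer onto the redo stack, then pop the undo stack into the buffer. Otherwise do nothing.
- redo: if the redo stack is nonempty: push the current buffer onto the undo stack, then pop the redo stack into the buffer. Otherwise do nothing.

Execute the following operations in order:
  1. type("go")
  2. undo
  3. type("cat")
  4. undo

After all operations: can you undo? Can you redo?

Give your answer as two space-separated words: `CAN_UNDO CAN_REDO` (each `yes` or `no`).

Answer: no yes

Derivation:
After op 1 (type): buf='go' undo_depth=1 redo_depth=0
After op 2 (undo): buf='(empty)' undo_depth=0 redo_depth=1
After op 3 (type): buf='cat' undo_depth=1 redo_depth=0
After op 4 (undo): buf='(empty)' undo_depth=0 redo_depth=1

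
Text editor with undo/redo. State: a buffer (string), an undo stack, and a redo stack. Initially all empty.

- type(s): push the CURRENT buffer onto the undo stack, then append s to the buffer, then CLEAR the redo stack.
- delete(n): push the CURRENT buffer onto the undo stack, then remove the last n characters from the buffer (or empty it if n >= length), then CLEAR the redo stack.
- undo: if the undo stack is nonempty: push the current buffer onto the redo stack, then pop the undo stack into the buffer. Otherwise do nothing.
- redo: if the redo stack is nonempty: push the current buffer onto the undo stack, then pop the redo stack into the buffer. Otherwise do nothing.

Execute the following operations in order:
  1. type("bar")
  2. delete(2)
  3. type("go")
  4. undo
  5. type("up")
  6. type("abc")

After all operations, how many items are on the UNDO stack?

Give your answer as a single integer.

After op 1 (type): buf='bar' undo_depth=1 redo_depth=0
After op 2 (delete): buf='b' undo_depth=2 redo_depth=0
After op 3 (type): buf='bgo' undo_depth=3 redo_depth=0
After op 4 (undo): buf='b' undo_depth=2 redo_depth=1
After op 5 (type): buf='bup' undo_depth=3 redo_depth=0
After op 6 (type): buf='bupabc' undo_depth=4 redo_depth=0

Answer: 4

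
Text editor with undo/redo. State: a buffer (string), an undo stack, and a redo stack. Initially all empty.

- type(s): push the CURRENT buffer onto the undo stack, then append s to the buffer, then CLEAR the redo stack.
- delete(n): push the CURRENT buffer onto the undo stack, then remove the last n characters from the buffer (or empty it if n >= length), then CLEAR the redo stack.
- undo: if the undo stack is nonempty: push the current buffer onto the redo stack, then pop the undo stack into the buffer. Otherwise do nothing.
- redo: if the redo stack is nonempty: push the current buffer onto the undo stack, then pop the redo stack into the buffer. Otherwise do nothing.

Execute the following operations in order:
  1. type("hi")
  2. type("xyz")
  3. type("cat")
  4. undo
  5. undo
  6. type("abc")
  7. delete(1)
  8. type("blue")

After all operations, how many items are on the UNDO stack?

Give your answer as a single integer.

After op 1 (type): buf='hi' undo_depth=1 redo_depth=0
After op 2 (type): buf='hixyz' undo_depth=2 redo_depth=0
After op 3 (type): buf='hixyzcat' undo_depth=3 redo_depth=0
After op 4 (undo): buf='hixyz' undo_depth=2 redo_depth=1
After op 5 (undo): buf='hi' undo_depth=1 redo_depth=2
After op 6 (type): buf='hiabc' undo_depth=2 redo_depth=0
After op 7 (delete): buf='hiab' undo_depth=3 redo_depth=0
After op 8 (type): buf='hiabblue' undo_depth=4 redo_depth=0

Answer: 4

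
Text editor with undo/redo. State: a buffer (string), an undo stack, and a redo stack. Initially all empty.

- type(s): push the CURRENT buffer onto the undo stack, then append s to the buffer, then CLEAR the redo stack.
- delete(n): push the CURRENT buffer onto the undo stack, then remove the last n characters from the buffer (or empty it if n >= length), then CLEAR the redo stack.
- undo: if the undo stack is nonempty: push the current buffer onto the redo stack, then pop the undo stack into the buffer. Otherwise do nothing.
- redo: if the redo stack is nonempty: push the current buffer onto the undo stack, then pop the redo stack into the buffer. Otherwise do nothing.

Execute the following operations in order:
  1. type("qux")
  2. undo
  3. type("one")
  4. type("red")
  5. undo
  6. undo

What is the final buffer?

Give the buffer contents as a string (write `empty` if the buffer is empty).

After op 1 (type): buf='qux' undo_depth=1 redo_depth=0
After op 2 (undo): buf='(empty)' undo_depth=0 redo_depth=1
After op 3 (type): buf='one' undo_depth=1 redo_depth=0
After op 4 (type): buf='onered' undo_depth=2 redo_depth=0
After op 5 (undo): buf='one' undo_depth=1 redo_depth=1
After op 6 (undo): buf='(empty)' undo_depth=0 redo_depth=2

Answer: empty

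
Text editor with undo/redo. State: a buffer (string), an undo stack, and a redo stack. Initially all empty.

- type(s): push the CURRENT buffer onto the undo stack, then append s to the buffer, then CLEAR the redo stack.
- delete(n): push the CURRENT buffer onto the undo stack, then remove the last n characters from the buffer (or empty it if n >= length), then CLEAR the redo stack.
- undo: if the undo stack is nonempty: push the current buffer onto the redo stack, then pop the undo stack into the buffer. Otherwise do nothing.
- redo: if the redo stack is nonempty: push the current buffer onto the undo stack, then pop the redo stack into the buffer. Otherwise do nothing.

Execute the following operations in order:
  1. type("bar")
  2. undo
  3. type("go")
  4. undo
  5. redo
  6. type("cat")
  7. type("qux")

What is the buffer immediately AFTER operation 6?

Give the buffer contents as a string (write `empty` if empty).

After op 1 (type): buf='bar' undo_depth=1 redo_depth=0
After op 2 (undo): buf='(empty)' undo_depth=0 redo_depth=1
After op 3 (type): buf='go' undo_depth=1 redo_depth=0
After op 4 (undo): buf='(empty)' undo_depth=0 redo_depth=1
After op 5 (redo): buf='go' undo_depth=1 redo_depth=0
After op 6 (type): buf='gocat' undo_depth=2 redo_depth=0

Answer: gocat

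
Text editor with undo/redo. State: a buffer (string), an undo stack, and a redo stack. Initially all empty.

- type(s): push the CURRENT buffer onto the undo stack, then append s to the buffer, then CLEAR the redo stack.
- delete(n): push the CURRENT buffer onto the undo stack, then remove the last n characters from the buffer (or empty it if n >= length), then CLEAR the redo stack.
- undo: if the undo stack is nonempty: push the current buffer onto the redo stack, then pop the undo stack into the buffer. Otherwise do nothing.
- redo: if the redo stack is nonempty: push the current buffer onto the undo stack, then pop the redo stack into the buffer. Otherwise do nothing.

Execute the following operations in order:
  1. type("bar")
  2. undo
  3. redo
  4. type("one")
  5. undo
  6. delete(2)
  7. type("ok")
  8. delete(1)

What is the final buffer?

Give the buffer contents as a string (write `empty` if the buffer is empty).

Answer: bo

Derivation:
After op 1 (type): buf='bar' undo_depth=1 redo_depth=0
After op 2 (undo): buf='(empty)' undo_depth=0 redo_depth=1
After op 3 (redo): buf='bar' undo_depth=1 redo_depth=0
After op 4 (type): buf='barone' undo_depth=2 redo_depth=0
After op 5 (undo): buf='bar' undo_depth=1 redo_depth=1
After op 6 (delete): buf='b' undo_depth=2 redo_depth=0
After op 7 (type): buf='bok' undo_depth=3 redo_depth=0
After op 8 (delete): buf='bo' undo_depth=4 redo_depth=0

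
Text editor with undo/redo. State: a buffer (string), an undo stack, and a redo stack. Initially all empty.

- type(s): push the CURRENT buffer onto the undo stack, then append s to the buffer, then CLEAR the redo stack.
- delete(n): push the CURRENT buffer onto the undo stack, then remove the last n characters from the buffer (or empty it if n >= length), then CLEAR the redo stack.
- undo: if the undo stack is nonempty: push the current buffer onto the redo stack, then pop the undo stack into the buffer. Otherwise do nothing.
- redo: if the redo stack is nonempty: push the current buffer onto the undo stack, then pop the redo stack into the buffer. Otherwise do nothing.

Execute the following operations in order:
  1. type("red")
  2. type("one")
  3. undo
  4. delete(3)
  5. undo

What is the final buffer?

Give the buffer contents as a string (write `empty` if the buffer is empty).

After op 1 (type): buf='red' undo_depth=1 redo_depth=0
After op 2 (type): buf='redone' undo_depth=2 redo_depth=0
After op 3 (undo): buf='red' undo_depth=1 redo_depth=1
After op 4 (delete): buf='(empty)' undo_depth=2 redo_depth=0
After op 5 (undo): buf='red' undo_depth=1 redo_depth=1

Answer: red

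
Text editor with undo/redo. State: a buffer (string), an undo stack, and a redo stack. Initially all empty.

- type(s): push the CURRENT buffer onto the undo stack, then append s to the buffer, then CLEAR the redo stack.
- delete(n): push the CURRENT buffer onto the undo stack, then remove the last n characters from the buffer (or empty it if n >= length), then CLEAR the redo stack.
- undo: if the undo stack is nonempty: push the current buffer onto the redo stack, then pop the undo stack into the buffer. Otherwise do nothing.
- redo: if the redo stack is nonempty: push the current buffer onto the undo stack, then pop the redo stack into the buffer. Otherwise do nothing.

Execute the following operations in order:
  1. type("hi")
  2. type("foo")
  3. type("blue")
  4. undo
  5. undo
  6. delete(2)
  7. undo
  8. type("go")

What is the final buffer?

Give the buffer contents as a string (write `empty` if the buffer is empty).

Answer: higo

Derivation:
After op 1 (type): buf='hi' undo_depth=1 redo_depth=0
After op 2 (type): buf='hifoo' undo_depth=2 redo_depth=0
After op 3 (type): buf='hifooblue' undo_depth=3 redo_depth=0
After op 4 (undo): buf='hifoo' undo_depth=2 redo_depth=1
After op 5 (undo): buf='hi' undo_depth=1 redo_depth=2
After op 6 (delete): buf='(empty)' undo_depth=2 redo_depth=0
After op 7 (undo): buf='hi' undo_depth=1 redo_depth=1
After op 8 (type): buf='higo' undo_depth=2 redo_depth=0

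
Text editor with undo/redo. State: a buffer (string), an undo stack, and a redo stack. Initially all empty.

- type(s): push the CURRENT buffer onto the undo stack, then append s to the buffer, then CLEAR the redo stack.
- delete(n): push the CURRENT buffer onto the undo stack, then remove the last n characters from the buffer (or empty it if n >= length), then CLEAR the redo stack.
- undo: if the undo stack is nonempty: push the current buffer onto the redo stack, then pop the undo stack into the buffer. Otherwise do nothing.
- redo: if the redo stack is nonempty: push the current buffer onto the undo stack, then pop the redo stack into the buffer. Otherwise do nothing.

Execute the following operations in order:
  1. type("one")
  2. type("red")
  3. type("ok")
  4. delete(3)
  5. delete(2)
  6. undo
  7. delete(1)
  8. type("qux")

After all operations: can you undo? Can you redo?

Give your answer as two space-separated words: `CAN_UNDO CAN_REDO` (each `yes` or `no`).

Answer: yes no

Derivation:
After op 1 (type): buf='one' undo_depth=1 redo_depth=0
After op 2 (type): buf='onered' undo_depth=2 redo_depth=0
After op 3 (type): buf='oneredok' undo_depth=3 redo_depth=0
After op 4 (delete): buf='onere' undo_depth=4 redo_depth=0
After op 5 (delete): buf='one' undo_depth=5 redo_depth=0
After op 6 (undo): buf='onere' undo_depth=4 redo_depth=1
After op 7 (delete): buf='oner' undo_depth=5 redo_depth=0
After op 8 (type): buf='onerqux' undo_depth=6 redo_depth=0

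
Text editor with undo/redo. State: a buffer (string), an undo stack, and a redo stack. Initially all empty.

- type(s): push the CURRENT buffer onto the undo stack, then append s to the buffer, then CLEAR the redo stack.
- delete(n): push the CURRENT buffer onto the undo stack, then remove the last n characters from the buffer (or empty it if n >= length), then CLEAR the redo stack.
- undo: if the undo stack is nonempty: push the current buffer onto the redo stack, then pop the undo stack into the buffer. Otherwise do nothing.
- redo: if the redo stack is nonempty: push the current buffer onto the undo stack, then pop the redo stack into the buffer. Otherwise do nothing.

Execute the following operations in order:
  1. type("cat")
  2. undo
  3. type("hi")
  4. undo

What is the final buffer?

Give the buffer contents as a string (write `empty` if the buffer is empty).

After op 1 (type): buf='cat' undo_depth=1 redo_depth=0
After op 2 (undo): buf='(empty)' undo_depth=0 redo_depth=1
After op 3 (type): buf='hi' undo_depth=1 redo_depth=0
After op 4 (undo): buf='(empty)' undo_depth=0 redo_depth=1

Answer: empty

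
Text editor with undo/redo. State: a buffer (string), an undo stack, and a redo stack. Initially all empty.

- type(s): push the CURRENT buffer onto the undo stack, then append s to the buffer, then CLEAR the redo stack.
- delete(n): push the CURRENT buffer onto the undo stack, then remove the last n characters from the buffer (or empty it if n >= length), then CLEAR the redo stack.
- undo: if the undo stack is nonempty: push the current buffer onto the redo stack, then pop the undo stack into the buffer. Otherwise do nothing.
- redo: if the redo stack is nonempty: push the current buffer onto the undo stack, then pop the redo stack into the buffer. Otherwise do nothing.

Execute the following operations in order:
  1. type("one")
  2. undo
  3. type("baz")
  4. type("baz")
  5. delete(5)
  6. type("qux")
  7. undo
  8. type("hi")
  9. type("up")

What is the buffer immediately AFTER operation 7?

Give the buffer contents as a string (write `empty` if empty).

After op 1 (type): buf='one' undo_depth=1 redo_depth=0
After op 2 (undo): buf='(empty)' undo_depth=0 redo_depth=1
After op 3 (type): buf='baz' undo_depth=1 redo_depth=0
After op 4 (type): buf='bazbaz' undo_depth=2 redo_depth=0
After op 5 (delete): buf='b' undo_depth=3 redo_depth=0
After op 6 (type): buf='bqux' undo_depth=4 redo_depth=0
After op 7 (undo): buf='b' undo_depth=3 redo_depth=1

Answer: b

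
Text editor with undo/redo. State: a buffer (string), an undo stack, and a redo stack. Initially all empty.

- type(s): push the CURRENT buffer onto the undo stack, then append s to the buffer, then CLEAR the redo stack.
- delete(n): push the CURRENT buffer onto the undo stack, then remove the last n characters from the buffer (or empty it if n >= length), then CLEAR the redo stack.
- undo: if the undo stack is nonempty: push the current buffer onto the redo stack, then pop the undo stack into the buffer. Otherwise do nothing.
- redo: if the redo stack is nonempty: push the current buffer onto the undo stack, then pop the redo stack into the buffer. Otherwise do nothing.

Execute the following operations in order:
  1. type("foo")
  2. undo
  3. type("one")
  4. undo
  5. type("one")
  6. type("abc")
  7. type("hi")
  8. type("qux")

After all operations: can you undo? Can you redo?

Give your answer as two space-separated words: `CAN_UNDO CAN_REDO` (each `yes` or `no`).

After op 1 (type): buf='foo' undo_depth=1 redo_depth=0
After op 2 (undo): buf='(empty)' undo_depth=0 redo_depth=1
After op 3 (type): buf='one' undo_depth=1 redo_depth=0
After op 4 (undo): buf='(empty)' undo_depth=0 redo_depth=1
After op 5 (type): buf='one' undo_depth=1 redo_depth=0
After op 6 (type): buf='oneabc' undo_depth=2 redo_depth=0
After op 7 (type): buf='oneabchi' undo_depth=3 redo_depth=0
After op 8 (type): buf='oneabchiqux' undo_depth=4 redo_depth=0

Answer: yes no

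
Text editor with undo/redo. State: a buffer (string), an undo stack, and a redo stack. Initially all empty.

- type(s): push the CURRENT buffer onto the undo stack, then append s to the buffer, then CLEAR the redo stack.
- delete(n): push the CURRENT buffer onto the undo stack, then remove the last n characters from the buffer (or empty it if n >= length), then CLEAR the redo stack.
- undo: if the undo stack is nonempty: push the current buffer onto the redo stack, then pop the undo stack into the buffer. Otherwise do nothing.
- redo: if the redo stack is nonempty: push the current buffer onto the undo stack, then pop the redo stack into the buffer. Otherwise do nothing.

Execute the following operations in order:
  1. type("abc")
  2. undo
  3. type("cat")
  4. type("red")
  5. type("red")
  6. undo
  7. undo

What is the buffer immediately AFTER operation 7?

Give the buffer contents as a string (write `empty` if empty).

After op 1 (type): buf='abc' undo_depth=1 redo_depth=0
After op 2 (undo): buf='(empty)' undo_depth=0 redo_depth=1
After op 3 (type): buf='cat' undo_depth=1 redo_depth=0
After op 4 (type): buf='catred' undo_depth=2 redo_depth=0
After op 5 (type): buf='catredred' undo_depth=3 redo_depth=0
After op 6 (undo): buf='catred' undo_depth=2 redo_depth=1
After op 7 (undo): buf='cat' undo_depth=1 redo_depth=2

Answer: cat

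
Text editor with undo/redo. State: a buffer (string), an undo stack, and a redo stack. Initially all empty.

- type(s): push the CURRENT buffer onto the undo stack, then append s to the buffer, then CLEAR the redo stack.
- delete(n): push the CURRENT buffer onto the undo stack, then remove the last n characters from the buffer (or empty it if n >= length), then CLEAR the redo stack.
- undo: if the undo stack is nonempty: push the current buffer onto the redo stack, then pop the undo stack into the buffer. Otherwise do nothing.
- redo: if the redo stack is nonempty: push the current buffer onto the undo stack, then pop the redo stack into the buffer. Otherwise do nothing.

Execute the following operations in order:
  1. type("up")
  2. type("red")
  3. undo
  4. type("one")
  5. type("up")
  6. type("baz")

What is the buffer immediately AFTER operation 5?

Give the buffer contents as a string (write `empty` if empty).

After op 1 (type): buf='up' undo_depth=1 redo_depth=0
After op 2 (type): buf='upred' undo_depth=2 redo_depth=0
After op 3 (undo): buf='up' undo_depth=1 redo_depth=1
After op 4 (type): buf='upone' undo_depth=2 redo_depth=0
After op 5 (type): buf='uponeup' undo_depth=3 redo_depth=0

Answer: uponeup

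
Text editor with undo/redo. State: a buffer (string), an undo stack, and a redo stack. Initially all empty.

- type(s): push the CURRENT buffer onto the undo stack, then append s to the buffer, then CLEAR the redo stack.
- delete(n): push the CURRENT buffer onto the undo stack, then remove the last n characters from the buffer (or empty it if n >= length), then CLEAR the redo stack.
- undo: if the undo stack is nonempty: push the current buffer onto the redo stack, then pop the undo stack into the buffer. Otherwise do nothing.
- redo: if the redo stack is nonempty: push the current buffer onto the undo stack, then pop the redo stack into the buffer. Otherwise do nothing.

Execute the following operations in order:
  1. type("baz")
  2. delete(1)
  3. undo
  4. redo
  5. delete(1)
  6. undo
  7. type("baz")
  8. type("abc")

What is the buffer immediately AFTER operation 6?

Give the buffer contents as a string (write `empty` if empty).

After op 1 (type): buf='baz' undo_depth=1 redo_depth=0
After op 2 (delete): buf='ba' undo_depth=2 redo_depth=0
After op 3 (undo): buf='baz' undo_depth=1 redo_depth=1
After op 4 (redo): buf='ba' undo_depth=2 redo_depth=0
After op 5 (delete): buf='b' undo_depth=3 redo_depth=0
After op 6 (undo): buf='ba' undo_depth=2 redo_depth=1

Answer: ba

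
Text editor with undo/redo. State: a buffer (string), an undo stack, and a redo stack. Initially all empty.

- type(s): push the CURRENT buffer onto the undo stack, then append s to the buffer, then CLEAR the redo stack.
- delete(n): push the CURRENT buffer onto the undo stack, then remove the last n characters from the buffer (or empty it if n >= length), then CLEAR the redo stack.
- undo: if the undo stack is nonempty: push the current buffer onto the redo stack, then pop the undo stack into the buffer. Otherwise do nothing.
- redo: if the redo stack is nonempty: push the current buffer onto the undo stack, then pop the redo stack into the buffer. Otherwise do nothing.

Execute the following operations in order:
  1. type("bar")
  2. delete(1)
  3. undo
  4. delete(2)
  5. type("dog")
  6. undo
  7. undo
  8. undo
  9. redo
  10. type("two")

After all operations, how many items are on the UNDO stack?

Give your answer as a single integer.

After op 1 (type): buf='bar' undo_depth=1 redo_depth=0
After op 2 (delete): buf='ba' undo_depth=2 redo_depth=0
After op 3 (undo): buf='bar' undo_depth=1 redo_depth=1
After op 4 (delete): buf='b' undo_depth=2 redo_depth=0
After op 5 (type): buf='bdog' undo_depth=3 redo_depth=0
After op 6 (undo): buf='b' undo_depth=2 redo_depth=1
After op 7 (undo): buf='bar' undo_depth=1 redo_depth=2
After op 8 (undo): buf='(empty)' undo_depth=0 redo_depth=3
After op 9 (redo): buf='bar' undo_depth=1 redo_depth=2
After op 10 (type): buf='bartwo' undo_depth=2 redo_depth=0

Answer: 2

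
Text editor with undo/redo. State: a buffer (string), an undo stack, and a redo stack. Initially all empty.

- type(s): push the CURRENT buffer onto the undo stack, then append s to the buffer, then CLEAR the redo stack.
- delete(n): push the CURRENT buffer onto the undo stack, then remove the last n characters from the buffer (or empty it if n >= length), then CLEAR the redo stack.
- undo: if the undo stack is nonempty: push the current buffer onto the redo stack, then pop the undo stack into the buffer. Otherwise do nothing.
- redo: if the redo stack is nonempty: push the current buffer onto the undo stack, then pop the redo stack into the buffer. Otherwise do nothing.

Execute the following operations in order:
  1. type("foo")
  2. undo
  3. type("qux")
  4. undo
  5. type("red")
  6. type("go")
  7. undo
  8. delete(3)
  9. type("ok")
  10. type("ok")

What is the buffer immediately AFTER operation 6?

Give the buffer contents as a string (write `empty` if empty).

Answer: redgo

Derivation:
After op 1 (type): buf='foo' undo_depth=1 redo_depth=0
After op 2 (undo): buf='(empty)' undo_depth=0 redo_depth=1
After op 3 (type): buf='qux' undo_depth=1 redo_depth=0
After op 4 (undo): buf='(empty)' undo_depth=0 redo_depth=1
After op 5 (type): buf='red' undo_depth=1 redo_depth=0
After op 6 (type): buf='redgo' undo_depth=2 redo_depth=0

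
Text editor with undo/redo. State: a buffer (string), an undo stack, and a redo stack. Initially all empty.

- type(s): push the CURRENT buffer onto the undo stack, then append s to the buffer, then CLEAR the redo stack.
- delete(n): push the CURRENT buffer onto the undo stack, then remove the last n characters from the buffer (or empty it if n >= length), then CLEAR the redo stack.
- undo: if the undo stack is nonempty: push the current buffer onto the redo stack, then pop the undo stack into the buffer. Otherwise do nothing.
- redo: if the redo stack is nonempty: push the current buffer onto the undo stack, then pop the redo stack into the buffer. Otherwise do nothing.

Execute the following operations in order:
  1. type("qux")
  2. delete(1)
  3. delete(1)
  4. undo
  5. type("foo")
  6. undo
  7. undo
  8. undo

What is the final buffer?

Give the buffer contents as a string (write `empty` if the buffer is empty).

After op 1 (type): buf='qux' undo_depth=1 redo_depth=0
After op 2 (delete): buf='qu' undo_depth=2 redo_depth=0
After op 3 (delete): buf='q' undo_depth=3 redo_depth=0
After op 4 (undo): buf='qu' undo_depth=2 redo_depth=1
After op 5 (type): buf='qufoo' undo_depth=3 redo_depth=0
After op 6 (undo): buf='qu' undo_depth=2 redo_depth=1
After op 7 (undo): buf='qux' undo_depth=1 redo_depth=2
After op 8 (undo): buf='(empty)' undo_depth=0 redo_depth=3

Answer: empty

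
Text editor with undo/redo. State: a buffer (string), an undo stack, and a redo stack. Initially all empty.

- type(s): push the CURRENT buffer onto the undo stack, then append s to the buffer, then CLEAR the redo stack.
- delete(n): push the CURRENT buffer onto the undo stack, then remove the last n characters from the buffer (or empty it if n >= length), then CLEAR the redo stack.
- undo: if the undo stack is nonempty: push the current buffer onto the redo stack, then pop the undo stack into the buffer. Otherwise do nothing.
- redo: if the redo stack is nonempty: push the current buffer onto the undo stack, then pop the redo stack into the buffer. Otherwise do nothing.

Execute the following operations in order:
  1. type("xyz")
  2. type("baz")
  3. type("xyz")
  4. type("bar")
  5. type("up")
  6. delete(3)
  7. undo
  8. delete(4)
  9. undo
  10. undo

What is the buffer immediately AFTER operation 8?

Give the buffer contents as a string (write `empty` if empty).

Answer: xyzbazxyzb

Derivation:
After op 1 (type): buf='xyz' undo_depth=1 redo_depth=0
After op 2 (type): buf='xyzbaz' undo_depth=2 redo_depth=0
After op 3 (type): buf='xyzbazxyz' undo_depth=3 redo_depth=0
After op 4 (type): buf='xyzbazxyzbar' undo_depth=4 redo_depth=0
After op 5 (type): buf='xyzbazxyzbarup' undo_depth=5 redo_depth=0
After op 6 (delete): buf='xyzbazxyzba' undo_depth=6 redo_depth=0
After op 7 (undo): buf='xyzbazxyzbarup' undo_depth=5 redo_depth=1
After op 8 (delete): buf='xyzbazxyzb' undo_depth=6 redo_depth=0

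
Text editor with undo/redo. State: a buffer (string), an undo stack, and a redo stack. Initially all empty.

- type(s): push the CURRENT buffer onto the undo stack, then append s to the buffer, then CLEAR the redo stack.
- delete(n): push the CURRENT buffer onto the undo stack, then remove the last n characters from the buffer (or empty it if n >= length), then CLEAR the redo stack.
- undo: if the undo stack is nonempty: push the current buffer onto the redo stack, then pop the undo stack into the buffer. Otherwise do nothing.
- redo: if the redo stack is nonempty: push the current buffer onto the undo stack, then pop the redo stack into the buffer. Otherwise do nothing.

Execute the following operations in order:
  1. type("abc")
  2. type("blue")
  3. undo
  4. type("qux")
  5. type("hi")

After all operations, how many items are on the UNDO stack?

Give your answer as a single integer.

Answer: 3

Derivation:
After op 1 (type): buf='abc' undo_depth=1 redo_depth=0
After op 2 (type): buf='abcblue' undo_depth=2 redo_depth=0
After op 3 (undo): buf='abc' undo_depth=1 redo_depth=1
After op 4 (type): buf='abcqux' undo_depth=2 redo_depth=0
After op 5 (type): buf='abcquxhi' undo_depth=3 redo_depth=0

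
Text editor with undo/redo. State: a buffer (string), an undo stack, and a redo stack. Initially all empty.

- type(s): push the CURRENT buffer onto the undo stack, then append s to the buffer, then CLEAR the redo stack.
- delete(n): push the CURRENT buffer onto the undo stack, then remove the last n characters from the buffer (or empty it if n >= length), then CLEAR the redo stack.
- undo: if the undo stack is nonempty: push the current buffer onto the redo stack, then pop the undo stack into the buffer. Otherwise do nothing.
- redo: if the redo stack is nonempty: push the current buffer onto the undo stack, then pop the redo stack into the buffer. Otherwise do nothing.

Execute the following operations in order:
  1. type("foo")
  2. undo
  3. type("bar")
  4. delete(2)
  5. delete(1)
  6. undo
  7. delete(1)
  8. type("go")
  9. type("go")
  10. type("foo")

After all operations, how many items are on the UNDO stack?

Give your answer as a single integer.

After op 1 (type): buf='foo' undo_depth=1 redo_depth=0
After op 2 (undo): buf='(empty)' undo_depth=0 redo_depth=1
After op 3 (type): buf='bar' undo_depth=1 redo_depth=0
After op 4 (delete): buf='b' undo_depth=2 redo_depth=0
After op 5 (delete): buf='(empty)' undo_depth=3 redo_depth=0
After op 6 (undo): buf='b' undo_depth=2 redo_depth=1
After op 7 (delete): buf='(empty)' undo_depth=3 redo_depth=0
After op 8 (type): buf='go' undo_depth=4 redo_depth=0
After op 9 (type): buf='gogo' undo_depth=5 redo_depth=0
After op 10 (type): buf='gogofoo' undo_depth=6 redo_depth=0

Answer: 6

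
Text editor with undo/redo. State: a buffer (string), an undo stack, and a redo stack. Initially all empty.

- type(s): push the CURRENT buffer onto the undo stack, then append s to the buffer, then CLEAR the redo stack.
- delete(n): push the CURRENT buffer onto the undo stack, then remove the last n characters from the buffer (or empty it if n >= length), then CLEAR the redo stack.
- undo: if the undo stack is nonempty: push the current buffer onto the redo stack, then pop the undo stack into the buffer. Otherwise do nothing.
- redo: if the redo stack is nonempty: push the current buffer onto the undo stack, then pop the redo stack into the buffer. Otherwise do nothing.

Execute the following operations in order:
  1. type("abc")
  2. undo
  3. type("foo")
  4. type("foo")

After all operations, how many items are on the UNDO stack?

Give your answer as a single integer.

Answer: 2

Derivation:
After op 1 (type): buf='abc' undo_depth=1 redo_depth=0
After op 2 (undo): buf='(empty)' undo_depth=0 redo_depth=1
After op 3 (type): buf='foo' undo_depth=1 redo_depth=0
After op 4 (type): buf='foofoo' undo_depth=2 redo_depth=0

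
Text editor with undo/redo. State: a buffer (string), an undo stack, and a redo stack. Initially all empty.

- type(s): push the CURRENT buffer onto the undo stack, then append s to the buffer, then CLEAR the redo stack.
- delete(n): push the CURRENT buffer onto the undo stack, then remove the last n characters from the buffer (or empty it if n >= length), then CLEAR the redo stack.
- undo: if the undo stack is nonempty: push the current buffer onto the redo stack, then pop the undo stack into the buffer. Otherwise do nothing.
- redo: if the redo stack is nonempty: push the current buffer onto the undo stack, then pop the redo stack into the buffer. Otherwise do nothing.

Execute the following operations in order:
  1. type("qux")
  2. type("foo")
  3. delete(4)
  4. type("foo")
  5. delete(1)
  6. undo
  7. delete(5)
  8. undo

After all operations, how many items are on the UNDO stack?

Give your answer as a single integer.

Answer: 4

Derivation:
After op 1 (type): buf='qux' undo_depth=1 redo_depth=0
After op 2 (type): buf='quxfoo' undo_depth=2 redo_depth=0
After op 3 (delete): buf='qu' undo_depth=3 redo_depth=0
After op 4 (type): buf='qufoo' undo_depth=4 redo_depth=0
After op 5 (delete): buf='qufo' undo_depth=5 redo_depth=0
After op 6 (undo): buf='qufoo' undo_depth=4 redo_depth=1
After op 7 (delete): buf='(empty)' undo_depth=5 redo_depth=0
After op 8 (undo): buf='qufoo' undo_depth=4 redo_depth=1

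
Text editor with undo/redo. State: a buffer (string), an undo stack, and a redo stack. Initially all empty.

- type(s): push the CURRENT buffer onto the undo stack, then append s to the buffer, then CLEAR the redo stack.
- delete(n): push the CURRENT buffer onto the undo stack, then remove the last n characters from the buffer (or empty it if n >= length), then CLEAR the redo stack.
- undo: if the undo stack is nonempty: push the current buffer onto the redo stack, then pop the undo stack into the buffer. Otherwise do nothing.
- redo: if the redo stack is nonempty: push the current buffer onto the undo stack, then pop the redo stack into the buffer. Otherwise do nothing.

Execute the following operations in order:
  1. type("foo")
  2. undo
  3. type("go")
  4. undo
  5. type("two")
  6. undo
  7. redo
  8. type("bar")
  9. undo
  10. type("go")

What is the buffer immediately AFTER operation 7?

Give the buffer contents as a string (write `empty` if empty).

After op 1 (type): buf='foo' undo_depth=1 redo_depth=0
After op 2 (undo): buf='(empty)' undo_depth=0 redo_depth=1
After op 3 (type): buf='go' undo_depth=1 redo_depth=0
After op 4 (undo): buf='(empty)' undo_depth=0 redo_depth=1
After op 5 (type): buf='two' undo_depth=1 redo_depth=0
After op 6 (undo): buf='(empty)' undo_depth=0 redo_depth=1
After op 7 (redo): buf='two' undo_depth=1 redo_depth=0

Answer: two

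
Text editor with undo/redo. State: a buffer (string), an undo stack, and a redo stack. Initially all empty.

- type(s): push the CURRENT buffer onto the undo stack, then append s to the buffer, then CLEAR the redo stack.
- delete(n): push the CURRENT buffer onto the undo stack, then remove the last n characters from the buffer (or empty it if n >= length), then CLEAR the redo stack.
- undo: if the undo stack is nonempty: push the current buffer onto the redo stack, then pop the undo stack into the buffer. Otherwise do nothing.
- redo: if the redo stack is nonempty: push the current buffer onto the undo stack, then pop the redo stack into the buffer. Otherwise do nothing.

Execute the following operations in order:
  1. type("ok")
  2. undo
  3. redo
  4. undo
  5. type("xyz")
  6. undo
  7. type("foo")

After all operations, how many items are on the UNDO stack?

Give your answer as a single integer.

Answer: 1

Derivation:
After op 1 (type): buf='ok' undo_depth=1 redo_depth=0
After op 2 (undo): buf='(empty)' undo_depth=0 redo_depth=1
After op 3 (redo): buf='ok' undo_depth=1 redo_depth=0
After op 4 (undo): buf='(empty)' undo_depth=0 redo_depth=1
After op 5 (type): buf='xyz' undo_depth=1 redo_depth=0
After op 6 (undo): buf='(empty)' undo_depth=0 redo_depth=1
After op 7 (type): buf='foo' undo_depth=1 redo_depth=0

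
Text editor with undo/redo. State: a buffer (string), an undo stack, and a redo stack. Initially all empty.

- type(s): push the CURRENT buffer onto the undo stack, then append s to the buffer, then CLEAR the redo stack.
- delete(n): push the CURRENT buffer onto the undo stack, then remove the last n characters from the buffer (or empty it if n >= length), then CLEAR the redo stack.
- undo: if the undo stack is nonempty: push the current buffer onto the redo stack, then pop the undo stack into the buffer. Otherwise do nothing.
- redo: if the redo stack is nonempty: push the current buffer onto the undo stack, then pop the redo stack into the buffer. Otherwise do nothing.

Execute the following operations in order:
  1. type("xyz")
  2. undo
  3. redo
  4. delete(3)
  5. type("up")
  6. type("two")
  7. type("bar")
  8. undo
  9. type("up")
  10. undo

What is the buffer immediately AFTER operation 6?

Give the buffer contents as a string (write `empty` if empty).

Answer: uptwo

Derivation:
After op 1 (type): buf='xyz' undo_depth=1 redo_depth=0
After op 2 (undo): buf='(empty)' undo_depth=0 redo_depth=1
After op 3 (redo): buf='xyz' undo_depth=1 redo_depth=0
After op 4 (delete): buf='(empty)' undo_depth=2 redo_depth=0
After op 5 (type): buf='up' undo_depth=3 redo_depth=0
After op 6 (type): buf='uptwo' undo_depth=4 redo_depth=0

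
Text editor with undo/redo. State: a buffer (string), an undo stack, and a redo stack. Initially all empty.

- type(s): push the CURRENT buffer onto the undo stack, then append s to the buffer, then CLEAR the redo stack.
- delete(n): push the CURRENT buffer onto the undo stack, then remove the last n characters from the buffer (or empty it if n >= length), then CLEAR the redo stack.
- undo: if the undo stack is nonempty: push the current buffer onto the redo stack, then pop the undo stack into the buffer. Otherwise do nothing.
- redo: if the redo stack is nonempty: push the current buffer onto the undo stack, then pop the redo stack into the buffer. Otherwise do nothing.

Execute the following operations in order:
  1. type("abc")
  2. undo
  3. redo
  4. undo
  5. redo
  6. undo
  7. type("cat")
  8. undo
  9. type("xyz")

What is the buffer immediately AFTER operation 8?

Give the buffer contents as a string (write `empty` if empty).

Answer: empty

Derivation:
After op 1 (type): buf='abc' undo_depth=1 redo_depth=0
After op 2 (undo): buf='(empty)' undo_depth=0 redo_depth=1
After op 3 (redo): buf='abc' undo_depth=1 redo_depth=0
After op 4 (undo): buf='(empty)' undo_depth=0 redo_depth=1
After op 5 (redo): buf='abc' undo_depth=1 redo_depth=0
After op 6 (undo): buf='(empty)' undo_depth=0 redo_depth=1
After op 7 (type): buf='cat' undo_depth=1 redo_depth=0
After op 8 (undo): buf='(empty)' undo_depth=0 redo_depth=1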